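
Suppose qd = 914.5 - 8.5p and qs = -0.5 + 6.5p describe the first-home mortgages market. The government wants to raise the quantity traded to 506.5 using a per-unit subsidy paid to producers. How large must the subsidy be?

Required subsidy s = 30 per unit

At q = 506.5, invert demand for the buyer price: pb = (914.5 − 506.5)/8.5 = 48; invert supply for the seller price: ps = (506.5 − (-0.5))/6.5 = 78.
The subsidy must fill the gap: s = ps − pb = 78 − 48 = 30.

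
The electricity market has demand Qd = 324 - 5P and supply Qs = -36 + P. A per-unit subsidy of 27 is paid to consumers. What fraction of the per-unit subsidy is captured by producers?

Pre-subsidy: 324 - 5P = -36 + P gives P* = 60, Q* = 24.
With the rebate, buyers effectively pay Pb = Ps − 27, where Ps is the price sellers receive.
Demand in terms of Ps becomes Qd = 324 − 5(Ps − 27) = 459 - 5Ps. Setting this equal to supply: 459 - 5Ps = -36 + Ps, so Ps = 82.5.
Buyers pay Pb = 82.5 − 27 = 55.5; Q' = -36 + 1·82.5 = 46.5.
Buyers' price falls by P* − Pb = 60 − 55.5 = 4.5; sellers' price rises by Ps − P* = 82.5 − 60 = 22.5.
So producers capture 22.5/27 = 5/6 of each unit of subsidy.

Producer share = 5/6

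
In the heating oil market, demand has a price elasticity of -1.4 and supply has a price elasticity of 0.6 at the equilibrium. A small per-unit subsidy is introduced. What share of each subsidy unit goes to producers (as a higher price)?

For a small subsidy around the equilibrium, the benefit split depends on the relative slopes, which at a point are proportional to the elasticities.
Buyer share = εs/(εs + |εd|) = 0.6/(0.6 + 1.4) = 0.3; seller share = |εd|/(εs + |εd|) = 0.7.
So producers capture 0.7 of the subsidy.

Producer share = 0.7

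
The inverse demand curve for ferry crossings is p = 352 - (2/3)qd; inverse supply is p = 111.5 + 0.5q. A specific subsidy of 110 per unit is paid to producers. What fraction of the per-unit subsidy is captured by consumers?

Consumer share = 4/7

Pre-subsidy: 352 - (2/3)q = 111.5 + 0.5q gives q* = 1443/7 and p* = 1502/7.
With the subsidy, sellers receive ps = pb + 110 for each unit, where pb is the price buyers pay.
On the curves, pb = 352 - (2/3)q and ps = 111.5 + 0.5q; the wedge ps − pb = 110 gives 111.5 + 0.5q − (352 - (2/3)q) = 110, so q' = 2103/7.
Then pb = 352 − (2/3)·(2103/7) = 1062/7 and ps = 111.5 + 0.5·(2103/7) = 1832/7.
Buyers' price falls by p* − pb = 1502/7 − 1062/7 = 440/7; sellers' price rises by ps − p* = 1832/7 − 1502/7 = 330/7.
So consumers capture (440/7)/110 = 4/7 of each unit of subsidy.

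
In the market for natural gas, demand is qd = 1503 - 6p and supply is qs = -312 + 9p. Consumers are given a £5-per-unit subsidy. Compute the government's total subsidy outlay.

Government cost = £3975

Pre-subsidy: 1503 - 6p = -312 + 9p gives p* = 121, q* = 777.
With the rebate, buyers effectively pay pb = ps − 5, where ps is the price sellers receive.
Demand in terms of ps becomes qd = 1503 − 6(ps − 5) = 1533 - 6ps. Setting this equal to supply: 1533 - 6ps = -312 + 9ps, so ps = 123.
Buyers pay pb = 123 − 5 = 118; q' = -312 + 9·123 = 795.
Government outlay = subsidy × quantity = 5 × 795 = 3975.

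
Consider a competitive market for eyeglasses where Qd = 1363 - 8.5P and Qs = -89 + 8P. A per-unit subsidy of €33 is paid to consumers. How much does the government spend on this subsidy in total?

Pre-subsidy: 1363 - 8.5P = -89 + 8P gives P* = 88, Q* = 615.
With the rebate, buyers effectively pay Pb = Ps − 33, where Ps is the price sellers receive.
Demand in terms of Ps becomes Qd = 1363 − 8.5(Ps − 33) = 1643.5 - 8.5Ps. Setting this equal to supply: 1643.5 - 8.5Ps = -89 + 8Ps, so Ps = 105.
Buyers pay Pb = 105 − 33 = 72; Q' = -89 + 8·105 = 751.
Government outlay = subsidy × quantity = 33 × 751 = 24783.

Government cost = €24783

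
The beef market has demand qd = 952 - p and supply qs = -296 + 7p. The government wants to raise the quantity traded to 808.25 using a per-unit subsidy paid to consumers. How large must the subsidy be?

Required subsidy s = 14 per unit

At q = 808.25, invert demand for the buyer price: pb = (952 − 808.25)/1 = 143.75; invert supply for the seller price: ps = (808.25 − (-296))/7 = 157.75.
The subsidy must fill the gap: s = ps − pb = 157.75 − 143.75 = 14.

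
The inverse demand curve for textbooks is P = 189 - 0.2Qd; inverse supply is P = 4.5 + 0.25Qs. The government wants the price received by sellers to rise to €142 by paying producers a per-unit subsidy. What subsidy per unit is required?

Required subsidy s = €63 per unit

At a seller price of 142, quantity supplied is -18 + 4·142 = 550.
Buyers absorb 550 only when they pay Pb = 189 − 0.2·550 = 79.
s = Ps − Pb = 142 − 79 = 63.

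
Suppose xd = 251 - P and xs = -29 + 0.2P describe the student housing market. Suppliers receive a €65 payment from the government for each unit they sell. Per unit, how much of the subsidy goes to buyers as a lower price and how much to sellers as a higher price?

Pre-subsidy: 251 - P = -29 + 0.2P gives P* = 700/3, x* = 53/3.
With the subsidy, sellers receive Ps = Pb + 65 for each unit, where Pb is the price buyers pay.
Supply in terms of Pb becomes xs = -29 + 0.2(Pb + 65) = -16 + 0.2Pb. Setting this equal to demand: 251 - Pb = -16 + 0.2Pb, so Pb = 222.5.
Sellers receive Ps = 222.5 + 65 = 287.5; x' = 251 − 1·222.5 = 28.5.
Buyers' price falls by P* − Pb = 700/3 − 222.5 = 65/6; sellers' price rises by Ps − P* = 287.5 − 700/3 = 325/6.

Buyers gain 65/6 per unit; sellers gain 325/6 per unit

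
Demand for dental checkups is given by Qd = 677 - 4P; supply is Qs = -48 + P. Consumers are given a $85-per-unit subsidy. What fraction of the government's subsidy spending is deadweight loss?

Pre-subsidy: 677 - 4P = -48 + P gives P* = 145, Q* = 97.
With the rebate, buyers effectively pay Pb = Ps − 85, where Ps is the price sellers receive.
Demand in terms of Ps becomes Qd = 677 − 4(Ps − 85) = 1017 - 4Ps. Setting this equal to supply: 1017 - 4Ps = -48 + Ps, so Ps = 213.
Buyers pay Pb = 213 − 85 = 128; Q' = -48 + 1·213 = 165.
ΔCS = ½(97 + 165)(145 − 128) = 2227; ΔPS = ½(97 + 165)(213 − 145) = 8908.
Government spending = 85 × 165 = 14025.
DWL = ½ × 85 × (165 − 97) = 2890; fraction = 2890 / 14025 = 34/165.

DWL / government spending = 34/165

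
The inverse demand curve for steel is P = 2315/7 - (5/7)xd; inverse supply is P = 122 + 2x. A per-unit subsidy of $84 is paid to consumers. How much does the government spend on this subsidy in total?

Government cost = 172116/19

Pre-subsidy: 2315/7 - (5/7)x = 122 + 2x gives x* = 1461/19 and P* = 5240/19.
With the rebate, buyers effectively pay Pb = Ps − 84, where Ps is the price sellers receive.
On the curves, Pb = 2315/7 - (5/7)x and Ps = 122 + 2x; the wedge Ps − Pb = 84 gives 122 + 2x − (2315/7 - (5/7)x) = 84, so x' = 2049/19.
Then Pb = 2315/7 − (5/7)·(2049/19) = 4820/19 and Ps = 122 + 2·(2049/19) = 6416/19.
Government outlay = subsidy × quantity = 84 × 2049/19 = 172116/19.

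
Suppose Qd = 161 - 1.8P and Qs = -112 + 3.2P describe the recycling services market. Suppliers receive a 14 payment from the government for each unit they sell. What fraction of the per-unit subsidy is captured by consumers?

Consumer share = 0.64

Pre-subsidy: 161 - 1.8P = -112 + 3.2P gives P* = 54.6, Q* = 62.72.
With the subsidy, sellers receive Ps = Pb + 14 for each unit, where Pb is the price buyers pay.
Supply in terms of Pb becomes Qs = -112 + 3.2(Pb + 14) = -67.2 + 3.2Pb. Setting this equal to demand: 161 - 1.8Pb = -67.2 + 3.2Pb, so Pb = 45.64.
Sellers receive Ps = 45.64 + 14 = 59.64; Q' = 161 − 1.8·45.64 = 78.848.
Buyers' price falls by P* − Pb = 54.6 − 45.64 = 8.96; sellers' price rises by Ps − P* = 59.64 − 54.6 = 5.04.
So consumers capture 8.96/14 = 0.64 of each unit of subsidy.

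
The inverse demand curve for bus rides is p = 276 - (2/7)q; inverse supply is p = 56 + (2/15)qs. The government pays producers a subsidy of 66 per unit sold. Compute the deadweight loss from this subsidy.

Pre-subsidy: 276 - (2/7)q = 56 + (2/15)q gives q* = 525 and p* = 126.
With the subsidy, sellers receive ps = pb + 66 for each unit, where pb is the price buyers pay.
On the curves, pb = 276 - (2/7)q and ps = 56 + (2/15)q; the wedge ps − pb = 66 gives 56 + (2/15)q − (276 - (2/7)q) = 66, so q' = 682.5.
Then pb = 276 − (2/7)·682.5 = 81 and ps = 56 + (2/15)·682.5 = 147.
The subsidy expands output by 682.5 − 525 = 157.5 past the efficient level; on those units the gap between marginal cost and willingness to pay runs from 0 up to 66.
DWL = ½ × 66 × 157.5 = 5197.5.

Deadweight loss = 5197.5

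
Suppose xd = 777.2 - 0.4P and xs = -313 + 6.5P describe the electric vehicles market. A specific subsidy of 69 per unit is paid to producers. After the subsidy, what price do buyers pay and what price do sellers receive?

Buyers pay 93; sellers receive 162

Pre-subsidy: 777.2 - 0.4P = -313 + 6.5P gives P* = 158, x* = 714.
With the subsidy, sellers receive Ps = Pb + 69 for each unit, where Pb is the price buyers pay.
Supply in terms of Pb becomes xs = -313 + 6.5(Pb + 69) = 135.5 + 6.5Pb. Setting this equal to demand: 777.2 - 0.4Pb = 135.5 + 6.5Pb, so Pb = 93.
Sellers receive Ps = 93 + 69 = 162; x' = 777.2 − 0.4·93 = 740.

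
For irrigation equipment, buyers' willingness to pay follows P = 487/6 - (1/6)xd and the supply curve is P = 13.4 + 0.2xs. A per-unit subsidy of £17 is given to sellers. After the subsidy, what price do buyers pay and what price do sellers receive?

Buyers pay 469/11; sellers receive 656/11

Pre-subsidy: 487/6 - (1/6)x = 13.4 + 0.2x gives x* = 2033/11 and P* = 554/11.
With the subsidy, sellers receive Ps = Pb + 17 for each unit, where Pb is the price buyers pay.
On the curves, Pb = 487/6 - (1/6)x and Ps = 13.4 + 0.2x; the wedge Ps − Pb = 17 gives 13.4 + 0.2x − (487/6 - (1/6)x) = 17, so x' = 2543/11.
Then Pb = 487/6 − (1/6)·(2543/11) = 469/11 and Ps = 13.4 + 0.2·(2543/11) = 656/11.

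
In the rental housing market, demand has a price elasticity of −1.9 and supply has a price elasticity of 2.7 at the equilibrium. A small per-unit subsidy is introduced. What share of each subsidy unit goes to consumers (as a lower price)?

Consumer share = 27/46

For a small subsidy around the equilibrium, the benefit split depends on the relative slopes, which at a point are proportional to the elasticities.
Buyer share = εs/(εs + |εd|) = 2.7/(2.7 + 1.9) = 27/46; seller share = |εd|/(εs + |εd|) = 19/46.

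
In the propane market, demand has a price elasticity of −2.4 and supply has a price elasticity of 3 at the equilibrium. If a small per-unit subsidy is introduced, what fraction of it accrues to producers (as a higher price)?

For a small subsidy around the equilibrium, the benefit split depends on the relative slopes, which at a point are proportional to the elasticities.
Buyer share = εs/(εs + |εd|) = 3/(3 + 2.4) = 5/9; seller share = |εd|/(εs + |εd|) = 4/9.
So producers capture 4/9 of the subsidy.

Producer share = 4/9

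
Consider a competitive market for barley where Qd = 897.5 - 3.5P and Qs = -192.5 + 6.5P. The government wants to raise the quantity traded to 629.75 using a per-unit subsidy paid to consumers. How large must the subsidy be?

Required subsidy s = 50 per unit

At Q = 629.75, invert demand for the buyer price: Pb = (897.5 − 629.75)/3.5 = 76.5; invert supply for the seller price: Ps = (629.75 − (-192.5))/6.5 = 126.5.
The subsidy must fill the gap: s = Ps − Pb = 126.5 − 76.5 = 50.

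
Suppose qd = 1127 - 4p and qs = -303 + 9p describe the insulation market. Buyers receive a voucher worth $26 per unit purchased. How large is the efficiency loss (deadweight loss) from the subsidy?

Deadweight loss = $936

Pre-subsidy: 1127 - 4p = -303 + 9p gives p* = 110, q* = 687.
With the rebate, buyers effectively pay pb = ps − 26, where ps is the price sellers receive.
Demand in terms of ps becomes qd = 1127 − 4(ps − 26) = 1231 - 4ps. Setting this equal to supply: 1231 - 4ps = -303 + 9ps, so ps = 118.
Buyers pay pb = 118 − 26 = 92; q' = -303 + 9·118 = 759.
The subsidy expands output by 759 − 687 = 72 past the efficient level; on those units the gap between marginal cost and willingness to pay runs from 0 up to 26.
DWL = ½ × 26 × 72 = 936.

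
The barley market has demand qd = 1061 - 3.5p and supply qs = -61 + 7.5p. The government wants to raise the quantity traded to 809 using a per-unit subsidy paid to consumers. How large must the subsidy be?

Required subsidy s = 44 per unit

At q = 809, invert demand for the buyer price: pb = (1061 − 809)/3.5 = 72; invert supply for the seller price: ps = (809 − (-61))/7.5 = 116.
The subsidy must fill the gap: s = ps − pb = 116 − 72 = 44.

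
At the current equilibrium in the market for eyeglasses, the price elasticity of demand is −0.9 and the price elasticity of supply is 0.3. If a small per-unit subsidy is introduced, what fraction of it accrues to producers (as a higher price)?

For a small subsidy around the equilibrium, the benefit split depends on the relative slopes, which at a point are proportional to the elasticities.
Buyer share = εs/(εs + |εd|) = 0.3/(0.3 + 0.9) = 0.25; seller share = |εd|/(εs + |εd|) = 0.75.
So producers capture 0.75 of the subsidy.

Producer share = 0.75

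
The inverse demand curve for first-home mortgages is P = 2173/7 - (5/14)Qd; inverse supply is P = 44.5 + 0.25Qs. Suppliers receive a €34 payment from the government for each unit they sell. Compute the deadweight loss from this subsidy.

Deadweight loss = €952

Pre-subsidy: 2173/7 - (5/14)Q = 44.5 + 0.25Q gives Q* = 438 and P* = 154.
With the subsidy, sellers receive Ps = Pb + 34 for each unit, where Pb is the price buyers pay.
On the curves, Pb = 2173/7 - (5/14)Q and Ps = 44.5 + 0.25Q; the wedge Ps − Pb = 34 gives 44.5 + 0.25Q − (2173/7 - (5/14)Q) = 34, so Q' = 494.
Then Pb = 2173/7 − (5/14)·494 = 134 and Ps = 44.5 + 0.25·494 = 168.
The subsidy expands output by 494 − 438 = 56 past the efficient level; on those units the gap between marginal cost and willingness to pay runs from 0 up to 34.
DWL = ½ × 34 × 56 = 952.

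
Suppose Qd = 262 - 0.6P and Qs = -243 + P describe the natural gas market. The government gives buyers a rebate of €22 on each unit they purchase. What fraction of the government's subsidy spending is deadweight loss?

DWL / government spending = 33/647

Pre-subsidy: 262 - 0.6P = -243 + P gives P* = 315.625, Q* = 72.625.
With the rebate, buyers effectively pay Pb = Ps − 22, where Ps is the price sellers receive.
Demand in terms of Ps becomes Qd = 262 − 0.6(Ps − 22) = 275.2 - 0.6Ps. Setting this equal to supply: 275.2 - 0.6Ps = -243 + Ps, so Ps = 323.875.
Buyers pay Pb = 323.875 − 22 = 301.875; Q' = -243 + 1·323.875 = 80.875.
ΔCS = ½(72.625 + 80.875)(315.625 − 301.875) = 1055.3125; ΔPS = ½(72.625 + 80.875)(323.875 − 315.625) = 633.1875.
Government spending = 22 × 80.875 = 1779.25.
DWL = ½ × 22 × (80.875 − 72.625) = 90.75; fraction = 90.75 / 1779.25 = 33/647.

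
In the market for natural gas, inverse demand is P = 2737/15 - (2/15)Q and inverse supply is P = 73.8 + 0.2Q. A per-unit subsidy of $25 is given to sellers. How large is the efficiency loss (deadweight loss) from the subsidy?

Deadweight loss = $937.5

Pre-subsidy: 2737/15 - (2/15)Q = 73.8 + 0.2Q gives Q* = 326 and P* = 139.
With the subsidy, sellers receive Ps = Pb + 25 for each unit, where Pb is the price buyers pay.
On the curves, Pb = 2737/15 - (2/15)Q and Ps = 73.8 + 0.2Q; the wedge Ps − Pb = 25 gives 73.8 + 0.2Q − (2737/15 - (2/15)Q) = 25, so Q' = 401.
Then Pb = 2737/15 − (2/15)·401 = 129 and Ps = 73.8 + 0.2·401 = 154.
The subsidy expands output by 401 − 326 = 75 past the efficient level; on those units the gap between marginal cost and willingness to pay runs from 0 up to 25.
DWL = ½ × 25 × 75 = 937.5.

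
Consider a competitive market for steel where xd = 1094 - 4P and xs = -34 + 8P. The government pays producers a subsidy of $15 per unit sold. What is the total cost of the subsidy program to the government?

Pre-subsidy: 1094 - 4P = -34 + 8P gives P* = 94, x* = 718.
With the subsidy, sellers receive Ps = Pb + 15 for each unit, where Pb is the price buyers pay.
Supply in terms of Pb becomes xs = -34 + 8(Pb + 15) = 86 + 8Pb. Setting this equal to demand: 1094 - 4Pb = 86 + 8Pb, so Pb = 84.
Sellers receive Ps = 84 + 15 = 99; x' = 1094 − 4·84 = 758.
Government outlay = subsidy × quantity = 15 × 758 = 11370.

Government cost = $11370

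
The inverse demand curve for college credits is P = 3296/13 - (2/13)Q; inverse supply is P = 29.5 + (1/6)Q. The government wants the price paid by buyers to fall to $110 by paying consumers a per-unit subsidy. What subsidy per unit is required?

Required subsidy s = $75 per unit

At a buyer price of 110, quantity demanded is 1648 − 6.5·110 = 933.
Sellers supply 933 only when they receive Ps = 29.5 + (1/6)·933 = 185.
s = Ps − Pb = 185 − 110 = 75.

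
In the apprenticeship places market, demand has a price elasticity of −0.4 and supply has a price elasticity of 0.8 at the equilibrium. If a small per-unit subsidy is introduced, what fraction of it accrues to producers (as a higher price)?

Producer share = 1/3

For a small subsidy around the equilibrium, the benefit split depends on the relative slopes, which at a point are proportional to the elasticities.
Buyer share = εs/(εs + |εd|) = 0.8/(0.8 + 0.4) = 2/3; seller share = |εd|/(εs + |εd|) = 1/3.
So producers capture 1/3 of the subsidy.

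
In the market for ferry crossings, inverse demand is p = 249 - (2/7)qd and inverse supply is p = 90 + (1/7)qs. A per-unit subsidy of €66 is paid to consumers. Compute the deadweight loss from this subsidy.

Pre-subsidy: 249 - (2/7)q = 90 + (1/7)q gives q* = 371 and p* = 143.
With the rebate, buyers effectively pay pb = ps − 66, where ps is the price sellers receive.
On the curves, pb = 249 - (2/7)q and ps = 90 + (1/7)q; the wedge ps − pb = 66 gives 90 + (1/7)q − (249 - (2/7)q) = 66, so q' = 525.
Then pb = 249 − (2/7)·525 = 99 and ps = 90 + (1/7)·525 = 165.
The subsidy expands output by 525 − 371 = 154 past the efficient level; on those units the gap between marginal cost and willingness to pay runs from 0 up to 66.
DWL = ½ × 66 × 154 = 5082.

Deadweight loss = €5082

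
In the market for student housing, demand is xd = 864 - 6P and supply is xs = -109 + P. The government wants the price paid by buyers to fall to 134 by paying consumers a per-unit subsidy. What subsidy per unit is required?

At a buyer price of 134, quantity demanded is 864 − 6·134 = 60.
Sellers supply 60 only when they receive Ps with -109 + 1·Ps = 60, i.e. Ps = 169.
s = Ps − Pb = 169 − 134 = 35.

Required subsidy s = 35 per unit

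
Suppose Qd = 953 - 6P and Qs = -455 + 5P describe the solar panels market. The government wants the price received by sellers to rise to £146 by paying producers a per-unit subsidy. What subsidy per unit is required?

At a seller price of 146, quantity supplied is -455 + 5·146 = 275.
Buyers absorb 275 only when they pay Pb with 953 − 6·Pb = 275, i.e. Pb = 113.
s = Ps − Pb = 146 − 113 = 33.

Required subsidy s = £33 per unit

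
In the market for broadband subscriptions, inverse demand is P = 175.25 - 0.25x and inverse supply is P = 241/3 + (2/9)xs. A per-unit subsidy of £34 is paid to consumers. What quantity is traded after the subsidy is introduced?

x' = 273

Pre-subsidy: 175.25 - 0.25x = 241/3 + (2/9)x gives x* = 201 and P* = 125.
With the rebate, buyers effectively pay Pb = Ps − 34, where Ps is the price sellers receive.
On the curves, Pb = 175.25 - 0.25x and Ps = 241/3 + (2/9)x; the wedge Ps − Pb = 34 gives 241/3 + (2/9)x − (175.25 - 0.25x) = 34, so x' = 273.
Then Pb = 175.25 − 0.25·273 = 107 and Ps = 241/3 + (2/9)·273 = 141.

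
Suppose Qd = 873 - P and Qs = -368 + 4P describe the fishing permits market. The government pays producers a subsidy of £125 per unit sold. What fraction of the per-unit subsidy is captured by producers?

Producer share = 0.2

Pre-subsidy: 873 - P = -368 + 4P gives P* = 248.2, Q* = 624.8.
With the subsidy, sellers receive Ps = Pb + 125 for each unit, where Pb is the price buyers pay.
Supply in terms of Pb becomes Qs = -368 + 4(Pb + 125) = 132 + 4Pb. Setting this equal to demand: 873 - Pb = 132 + 4Pb, so Pb = 148.2.
Sellers receive Ps = 148.2 + 125 = 273.2; Q' = 873 − 1·148.2 = 724.8.
Buyers' price falls by P* − Pb = 248.2 − 148.2 = 100; sellers' price rises by Ps − P* = 273.2 − 248.2 = 25.
So producers capture 25/125 = 0.2 of each unit of subsidy.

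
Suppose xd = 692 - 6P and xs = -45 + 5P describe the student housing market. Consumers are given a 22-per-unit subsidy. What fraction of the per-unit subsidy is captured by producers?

Pre-subsidy: 692 - 6P = -45 + 5P gives P* = 67, x* = 290.
With the rebate, buyers effectively pay Pb = Ps − 22, where Ps is the price sellers receive.
Demand in terms of Ps becomes xd = 692 − 6(Ps − 22) = 824 - 6Ps. Setting this equal to supply: 824 - 6Ps = -45 + 5Ps, so Ps = 79.
Buyers pay Pb = 79 − 22 = 57; x' = -45 + 5·79 = 350.
Buyers' price falls by P* − Pb = 67 − 57 = 10; sellers' price rises by Ps − P* = 79 − 67 = 12.
So producers capture 12/22 = 6/11 of each unit of subsidy.

Producer share = 6/11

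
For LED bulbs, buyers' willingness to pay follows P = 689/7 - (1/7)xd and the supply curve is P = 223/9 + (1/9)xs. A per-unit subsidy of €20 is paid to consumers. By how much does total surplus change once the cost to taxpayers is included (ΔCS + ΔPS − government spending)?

Net change in total surplus = -€787.5

Pre-subsidy: 689/7 - (1/7)x = 223/9 + (1/9)x gives x* = 290 and P* = 57.
With the rebate, buyers effectively pay Pb = Ps − 20, where Ps is the price sellers receive.
On the curves, Pb = 689/7 - (1/7)x and Ps = 223/9 + (1/9)x; the wedge Ps − Pb = 20 gives 223/9 + (1/9)x − (689/7 - (1/7)x) = 20, so x' = 368.75.
Then Pb = 689/7 − (1/7)·368.75 = 45.75 and Ps = 223/9 + (1/9)·368.75 = 65.75.
ΔCS = ½(290 + 368.75)(57 − 45.75) = 3705.46875; ΔPS = ½(290 + 368.75)(65.75 − 57) = 2882.03125.
Government spending = 20 × 368.75 = 7375.
Net change = 3705.46875 + 2882.03125 − 7375 = -787.5. The loss equals the DWL triangle ½·20·78.75.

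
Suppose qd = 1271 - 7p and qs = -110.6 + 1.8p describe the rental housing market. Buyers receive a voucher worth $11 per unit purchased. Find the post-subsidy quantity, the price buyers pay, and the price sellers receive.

q' = 187.75; buyers pay $154.75; sellers receive $165.75

Pre-subsidy: 1271 - 7p = -110.6 + 1.8p gives p* = 157, q* = 172.
With the rebate, buyers effectively pay pb = ps − 11, where ps is the price sellers receive.
Demand in terms of ps becomes qd = 1271 − 7(ps − 11) = 1348 - 7ps. Setting this equal to supply: 1348 - 7ps = -110.6 + 1.8ps, so ps = 165.75.
Buyers pay pb = 165.75 − 11 = 154.75; q' = -110.6 + 1.8·165.75 = 187.75.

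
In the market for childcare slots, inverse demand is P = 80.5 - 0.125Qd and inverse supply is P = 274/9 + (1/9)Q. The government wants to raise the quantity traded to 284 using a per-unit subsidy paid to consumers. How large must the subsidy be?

At Q = 284, from the demand curve buyers pay Pb = 80.5 − 0.125·284 = 45; from the supply curve sellers need Ps = 274/9 + (1/9)·284 = 62.
The subsidy must fill the gap: s = Ps − Pb = 62 − 45 = 17.

Required subsidy s = 17 per unit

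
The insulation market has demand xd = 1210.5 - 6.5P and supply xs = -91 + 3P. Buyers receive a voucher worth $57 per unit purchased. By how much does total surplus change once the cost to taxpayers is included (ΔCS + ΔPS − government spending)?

Net change in total surplus = -$3334.5

Pre-subsidy: 1210.5 - 6.5P = -91 + 3P gives P* = 137, x* = 320.
With the rebate, buyers effectively pay Pb = Ps − 57, where Ps is the price sellers receive.
Demand in terms of Ps becomes xd = 1210.5 − 6.5(Ps − 57) = 1581 - 6.5Ps. Setting this equal to supply: 1581 - 6.5Ps = -91 + 3Ps, so Ps = 176.
Buyers pay Pb = 176 − 57 = 119; x' = -91 + 3·176 = 437.
ΔCS = ½(320 + 437)(137 − 119) = 6813; ΔPS = ½(320 + 437)(176 − 137) = 14761.5.
Government spending = 57 × 437 = 24909.
Net change = 6813 + 14761.5 − 24909 = -3334.5. The loss equals the DWL triangle ½·57·117.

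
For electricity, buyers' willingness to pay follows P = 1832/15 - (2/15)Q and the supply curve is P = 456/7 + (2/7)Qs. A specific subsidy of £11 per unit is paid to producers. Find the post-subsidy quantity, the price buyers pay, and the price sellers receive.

Pre-subsidy: 1832/15 - (2/15)Q = 456/7 + (2/7)Q gives Q* = 136 and P* = 104.
With the subsidy, sellers receive Ps = Pb + 11 for each unit, where Pb is the price buyers pay.
On the curves, Pb = 1832/15 - (2/15)Q and Ps = 456/7 + (2/7)Q; the wedge Ps − Pb = 11 gives 456/7 + (2/7)Q − (1832/15 - (2/15)Q) = 11, so Q' = 162.25.
Then Pb = 1832/15 − (2/15)·162.25 = 100.5 and Ps = 456/7 + (2/7)·162.25 = 111.5.

Q' = 162.25; buyers pay £100.5; sellers receive £111.5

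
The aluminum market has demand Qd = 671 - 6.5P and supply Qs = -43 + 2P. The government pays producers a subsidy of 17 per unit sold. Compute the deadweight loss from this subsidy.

Deadweight loss = 221

Pre-subsidy: 671 - 6.5P = -43 + 2P gives P* = 84, Q* = 125.
With the subsidy, sellers receive Ps = Pb + 17 for each unit, where Pb is the price buyers pay.
Supply in terms of Pb becomes Qs = -43 + 2(Pb + 17) = -9 + 2Pb. Setting this equal to demand: 671 - 6.5Pb = -9 + 2Pb, so Pb = 80.
Sellers receive Ps = 80 + 17 = 97; Q' = 671 − 6.5·80 = 151.
The subsidy expands output by 151 − 125 = 26 past the efficient level; on those units the gap between marginal cost and willingness to pay runs from 0 up to 17.
DWL = ½ × 17 × 26 = 221.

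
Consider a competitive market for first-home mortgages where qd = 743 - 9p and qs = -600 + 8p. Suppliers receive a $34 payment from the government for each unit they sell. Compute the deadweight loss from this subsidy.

Deadweight loss = $2448

Pre-subsidy: 743 - 9p = -600 + 8p gives p* = 79, q* = 32.
With the subsidy, sellers receive ps = pb + 34 for each unit, where pb is the price buyers pay.
Supply in terms of pb becomes qs = -600 + 8(pb + 34) = -328 + 8pb. Setting this equal to demand: 743 - 9pb = -328 + 8pb, so pb = 63.
Sellers receive ps = 63 + 34 = 97; q' = 743 − 9·63 = 176.
The subsidy expands output by 176 − 32 = 144 past the efficient level; on those units the gap between marginal cost and willingness to pay runs from 0 up to 34.
DWL = ½ × 34 × 144 = 2448.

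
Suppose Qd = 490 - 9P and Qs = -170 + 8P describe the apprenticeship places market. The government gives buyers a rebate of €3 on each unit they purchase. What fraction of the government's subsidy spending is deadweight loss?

Pre-subsidy: 490 - 9P = -170 + 8P gives P* = 660/17, Q* = 2390/17.
With the rebate, buyers effectively pay Pb = Ps − 3, where Ps is the price sellers receive.
Demand in terms of Ps becomes Qd = 490 − 9(Ps − 3) = 517 - 9Ps. Setting this equal to supply: 517 - 9Ps = -170 + 8Ps, so Ps = 687/17.
Buyers pay Pb = 687/17 − 3 = 636/17; Q' = -170 + 8·(687/17) = 2606/17.
ΔCS = ½(2390/17 + 2606/17)(660/17 − 636/17) = 59952/289; ΔPS = ½(2390/17 + 2606/17)(687/17 − 660/17) = 67446/289.
Government spending = 3 × 2606/17 = 7818/17.
DWL = ½ × 3 × (2606/17 − 2390/17) = 324/17; fraction = (324/17) / (7818/17) = 54/1303.

DWL / government spending = 54/1303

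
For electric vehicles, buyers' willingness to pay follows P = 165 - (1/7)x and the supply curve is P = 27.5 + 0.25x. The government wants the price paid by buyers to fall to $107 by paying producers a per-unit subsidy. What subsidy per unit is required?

Required subsidy s = $22 per unit

At a buyer price of 107, quantity demanded is 1155 − 7·107 = 406.
Sellers supply 406 only when they receive Ps = 27.5 + 0.25·406 = 129.
s = Ps − Pb = 129 − 107 = 22.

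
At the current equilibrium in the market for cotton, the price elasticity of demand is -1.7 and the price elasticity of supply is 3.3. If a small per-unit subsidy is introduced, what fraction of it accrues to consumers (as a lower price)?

Consumer share = 0.66

For a small subsidy around the equilibrium, the benefit split depends on the relative slopes, which at a point are proportional to the elasticities.
Buyer share = εs/(εs + |εd|) = 3.3/(3.3 + 1.7) = 0.66; seller share = |εd|/(εs + |εd|) = 0.34.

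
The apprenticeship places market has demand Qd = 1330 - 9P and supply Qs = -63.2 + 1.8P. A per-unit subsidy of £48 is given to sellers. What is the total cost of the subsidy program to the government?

Government cost = £11568

Pre-subsidy: 1330 - 9P = -63.2 + 1.8P gives P* = 129, Q* = 169.
With the subsidy, sellers receive Ps = Pb + 48 for each unit, where Pb is the price buyers pay.
Supply in terms of Pb becomes Qs = -63.2 + 1.8(Pb + 48) = 23.2 + 1.8Pb. Setting this equal to demand: 1330 - 9Pb = 23.2 + 1.8Pb, so Pb = 121.
Sellers receive Ps = 121 + 48 = 169; Q' = 1330 − 9·121 = 241.
Government outlay = subsidy × quantity = 48 × 241 = 11568.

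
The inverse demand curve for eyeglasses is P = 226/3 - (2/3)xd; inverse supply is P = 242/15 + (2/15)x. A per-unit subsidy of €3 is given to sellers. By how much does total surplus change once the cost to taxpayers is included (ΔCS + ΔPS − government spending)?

Pre-subsidy: 226/3 - (2/3)x = 242/15 + (2/15)x gives x* = 74 and P* = 26.
With the subsidy, sellers receive Ps = Pb + 3 for each unit, where Pb is the price buyers pay.
On the curves, Pb = 226/3 - (2/3)x and Ps = 242/15 + (2/15)x; the wedge Ps − Pb = 3 gives 242/15 + (2/15)x − (226/3 - (2/3)x) = 3, so x' = 77.75.
Then Pb = 226/3 − (2/3)·77.75 = 23.5 and Ps = 242/15 + (2/15)·77.75 = 26.5.
ΔCS = ½(74 + 77.75)(26 − 23.5) = 189.6875; ΔPS = ½(74 + 77.75)(26.5 − 26) = 37.9375.
Government spending = 3 × 77.75 = 233.25.
Net change = 189.6875 + 37.9375 − 233.25 = -5.625. The loss equals the DWL triangle ½·3·3.75.

Net change in total surplus = -€5.625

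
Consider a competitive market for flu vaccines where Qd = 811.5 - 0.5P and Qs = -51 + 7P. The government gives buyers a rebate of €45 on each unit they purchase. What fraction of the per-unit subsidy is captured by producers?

Producer share = 1/15

Pre-subsidy: 811.5 - 0.5P = -51 + 7P gives P* = 115, Q* = 754.
With the rebate, buyers effectively pay Pb = Ps − 45, where Ps is the price sellers receive.
Demand in terms of Ps becomes Qd = 811.5 − 0.5(Ps − 45) = 834 - 0.5Ps. Setting this equal to supply: 834 - 0.5Ps = -51 + 7Ps, so Ps = 118.
Buyers pay Pb = 118 − 45 = 73; Q' = -51 + 7·118 = 775.
Buyers' price falls by P* − Pb = 115 − 73 = 42; sellers' price rises by Ps − P* = 118 − 115 = 3.
So producers capture 3/45 = 1/15 of each unit of subsidy.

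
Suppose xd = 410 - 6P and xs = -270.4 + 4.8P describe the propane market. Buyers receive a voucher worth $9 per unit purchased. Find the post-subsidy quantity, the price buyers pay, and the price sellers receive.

Pre-subsidy: 410 - 6P = -270.4 + 4.8P gives P* = 63, x* = 32.
With the rebate, buyers effectively pay Pb = Ps − 9, where Ps is the price sellers receive.
Demand in terms of Ps becomes xd = 410 − 6(Ps − 9) = 464 - 6Ps. Setting this equal to supply: 464 - 6Ps = -270.4 + 4.8Ps, so Ps = 68.
Buyers pay Pb = 68 − 9 = 59; x' = -270.4 + 4.8·68 = 56.

x' = 56; buyers pay $59; sellers receive $68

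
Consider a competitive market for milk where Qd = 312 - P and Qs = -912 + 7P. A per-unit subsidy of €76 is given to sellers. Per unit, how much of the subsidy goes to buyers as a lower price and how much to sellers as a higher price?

Pre-subsidy: 312 - P = -912 + 7P gives P* = 153, Q* = 159.
With the subsidy, sellers receive Ps = Pb + 76 for each unit, where Pb is the price buyers pay.
Supply in terms of Pb becomes Qs = -912 + 7(Pb + 76) = -380 + 7Pb. Setting this equal to demand: 312 - Pb = -380 + 7Pb, so Pb = 86.5.
Sellers receive Ps = 86.5 + 76 = 162.5; Q' = 312 − 1·86.5 = 225.5.
Buyers' price falls by P* − Pb = 153 − 86.5 = 66.5; sellers' price rises by Ps − P* = 162.5 − 153 = 9.5.

Buyers gain €66.5 per unit; sellers gain €9.5 per unit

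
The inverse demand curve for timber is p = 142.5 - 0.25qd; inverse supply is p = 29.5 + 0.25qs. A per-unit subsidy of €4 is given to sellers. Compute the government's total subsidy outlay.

Pre-subsidy: 142.5 - 0.25q = 29.5 + 0.25q gives q* = 226 and p* = 86.
With the subsidy, sellers receive ps = pb + 4 for each unit, where pb is the price buyers pay.
On the curves, pb = 142.5 - 0.25q and ps = 29.5 + 0.25q; the wedge ps − pb = 4 gives 29.5 + 0.25q − (142.5 - 0.25q) = 4, so q' = 234.
Then pb = 142.5 − 0.25·234 = 84 and ps = 29.5 + 0.25·234 = 88.
Government outlay = subsidy × quantity = 4 × 234 = 936.

Government cost = €936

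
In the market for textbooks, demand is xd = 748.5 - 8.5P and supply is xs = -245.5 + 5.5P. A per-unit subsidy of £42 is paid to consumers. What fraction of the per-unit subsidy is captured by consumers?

Consumer share = 11/28

Pre-subsidy: 748.5 - 8.5P = -245.5 + 5.5P gives P* = 71, x* = 145.
With the rebate, buyers effectively pay Pb = Ps − 42, where Ps is the price sellers receive.
Demand in terms of Ps becomes xd = 748.5 − 8.5(Ps − 42) = 1105.5 - 8.5Ps. Setting this equal to supply: 1105.5 - 8.5Ps = -245.5 + 5.5Ps, so Ps = 96.5.
Buyers pay Pb = 96.5 − 42 = 54.5; x' = -245.5 + 5.5·96.5 = 285.25.
Buyers' price falls by P* − Pb = 71 − 54.5 = 16.5; sellers' price rises by Ps − P* = 96.5 − 71 = 25.5.
So consumers capture 16.5/42 = 11/28 of each unit of subsidy.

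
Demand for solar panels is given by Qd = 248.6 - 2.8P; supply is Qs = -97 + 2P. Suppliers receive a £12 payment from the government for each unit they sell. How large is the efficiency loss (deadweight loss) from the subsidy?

Deadweight loss = £84

Pre-subsidy: 248.6 - 2.8P = -97 + 2P gives P* = 72, Q* = 47.
With the subsidy, sellers receive Ps = Pb + 12 for each unit, where Pb is the price buyers pay.
Supply in terms of Pb becomes Qs = -97 + 2(Pb + 12) = -73 + 2Pb. Setting this equal to demand: 248.6 - 2.8Pb = -73 + 2Pb, so Pb = 67.
Sellers receive Ps = 67 + 12 = 79; Q' = 248.6 − 2.8·67 = 61.
The subsidy expands output by 61 − 47 = 14 past the efficient level; on those units the gap between marginal cost and willingness to pay runs from 0 up to 12.
DWL = ½ × 12 × 14 = 84.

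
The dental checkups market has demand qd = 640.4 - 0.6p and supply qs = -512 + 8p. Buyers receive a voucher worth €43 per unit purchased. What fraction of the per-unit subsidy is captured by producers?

Producer share = 3/43

Pre-subsidy: 640.4 - 0.6p = -512 + 8p gives p* = 134, q* = 560.
With the rebate, buyers effectively pay pb = ps − 43, where ps is the price sellers receive.
Demand in terms of ps becomes qd = 640.4 − 0.6(ps − 43) = 666.2 - 0.6ps. Setting this equal to supply: 666.2 - 0.6ps = -512 + 8ps, so ps = 137.
Buyers pay pb = 137 − 43 = 94; q' = -512 + 8·137 = 584.
Buyers' price falls by p* − pb = 134 − 94 = 40; sellers' price rises by ps − p* = 137 − 134 = 3.
So producers capture 3/43 = 3/43 of each unit of subsidy.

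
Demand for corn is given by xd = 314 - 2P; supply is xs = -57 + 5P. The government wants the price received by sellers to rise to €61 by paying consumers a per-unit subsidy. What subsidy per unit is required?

At a seller price of 61, quantity supplied is -57 + 5·61 = 248.
Buyers absorb 248 only when they pay Pb with 314 − 2·Pb = 248, i.e. Pb = 33.
s = Ps − Pb = 61 − 33 = 28.

Required subsidy s = €28 per unit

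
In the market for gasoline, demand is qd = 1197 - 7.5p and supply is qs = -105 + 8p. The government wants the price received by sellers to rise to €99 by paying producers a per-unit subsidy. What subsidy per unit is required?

At a seller price of 99, quantity supplied is -105 + 8·99 = 687.
Buyers absorb 687 only when they pay pb with 1197 − 7.5·pb = 687, i.e. pb = 68.
s = ps − pb = 99 − 68 = 31.

Required subsidy s = €31 per unit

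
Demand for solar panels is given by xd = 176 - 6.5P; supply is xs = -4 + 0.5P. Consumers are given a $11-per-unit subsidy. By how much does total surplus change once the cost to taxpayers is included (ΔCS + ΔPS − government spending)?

Net change in total surplus = -1573/56

Pre-subsidy: 176 - 6.5P = -4 + 0.5P gives P* = 180/7, x* = 62/7.
With the rebate, buyers effectively pay Pb = Ps − 11, where Ps is the price sellers receive.
Demand in terms of Ps becomes xd = 176 − 6.5(Ps − 11) = 247.5 - 6.5Ps. Setting this equal to supply: 247.5 - 6.5Ps = -4 + 0.5Ps, so Ps = 503/14.
Buyers pay Pb = 503/14 − 11 = 349/14; x' = -4 + 0.5·(503/14) = 391/28.
ΔCS = ½(62/7 + 391/28)(180/7 − 349/14) = 7029/784; ΔPS = ½(62/7 + 391/28)(503/14 − 180/7) = 91377/784.
Government spending = 11 × 391/28 = 4301/28.
Net change = 7029/784 + 91377/784 − 4301/28 = -1573/56. The loss equals the DWL triangle ½·11·143/28.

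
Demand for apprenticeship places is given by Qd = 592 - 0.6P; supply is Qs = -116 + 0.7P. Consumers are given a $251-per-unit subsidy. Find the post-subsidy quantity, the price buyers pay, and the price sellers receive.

Q' = 22511/65; buyers pay 5323/13; sellers receive 8586/13

Pre-subsidy: 592 - 0.6P = -116 + 0.7P gives P* = 7080/13, Q* = 3448/13.
With the rebate, buyers effectively pay Pb = Ps − 251, where Ps is the price sellers receive.
Demand in terms of Ps becomes Qd = 592 − 0.6(Ps − 251) = 742.6 - 0.6Ps. Setting this equal to supply: 742.6 - 0.6Ps = -116 + 0.7Ps, so Ps = 8586/13.
Buyers pay Pb = 8586/13 − 251 = 5323/13; Q' = -116 + 0.7·(8586/13) = 22511/65.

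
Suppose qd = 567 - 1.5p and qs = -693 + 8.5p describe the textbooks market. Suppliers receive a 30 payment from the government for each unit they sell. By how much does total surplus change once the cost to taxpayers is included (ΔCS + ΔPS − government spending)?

Net change in total surplus = -573.75

Pre-subsidy: 567 - 1.5p = -693 + 8.5p gives p* = 126, q* = 378.
With the subsidy, sellers receive ps = pb + 30 for each unit, where pb is the price buyers pay.
Supply in terms of pb becomes qs = -693 + 8.5(pb + 30) = -438 + 8.5pb. Setting this equal to demand: 567 - 1.5pb = -438 + 8.5pb, so pb = 100.5.
Sellers receive ps = 100.5 + 30 = 130.5; q' = 567 − 1.5·100.5 = 416.25.
ΔCS = ½(378 + 416.25)(126 − 100.5) = 10126.6875; ΔPS = ½(378 + 416.25)(130.5 − 126) = 1787.0625.
Government spending = 30 × 416.25 = 12487.5.
Net change = 10126.6875 + 1787.0625 − 12487.5 = -573.75. The loss equals the DWL triangle ½·30·38.25.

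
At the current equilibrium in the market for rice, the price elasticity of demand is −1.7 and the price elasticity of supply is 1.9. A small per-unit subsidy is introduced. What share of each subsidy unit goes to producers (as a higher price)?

For a small subsidy around the equilibrium, the benefit split depends on the relative slopes, which at a point are proportional to the elasticities.
Buyer share = εs/(εs + |εd|) = 1.9/(1.9 + 1.7) = 19/36; seller share = |εd|/(εs + |εd|) = 17/36.
So producers capture 17/36 of the subsidy.

Producer share = 17/36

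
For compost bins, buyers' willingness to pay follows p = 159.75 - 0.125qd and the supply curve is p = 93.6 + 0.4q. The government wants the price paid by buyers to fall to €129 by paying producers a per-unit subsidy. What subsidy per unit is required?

Required subsidy s = €63 per unit

At a buyer price of 129, quantity demanded is 1278 − 8·129 = 246.
Sellers supply 246 only when they receive ps = 93.6 + 0.4·246 = 192.
s = ps − pb = 192 − 129 = 63.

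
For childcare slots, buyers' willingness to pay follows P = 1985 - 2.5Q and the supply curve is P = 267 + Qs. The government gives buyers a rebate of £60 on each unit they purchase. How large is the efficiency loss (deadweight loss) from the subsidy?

Pre-subsidy: 1985 - 2.5Q = 267 + Q gives Q* = 3436/7 and P* = 5305/7.
With the rebate, buyers effectively pay Pb = Ps − 60, where Ps is the price sellers receive.
On the curves, Pb = 1985 - 2.5Q and Ps = 267 + Q; the wedge Ps − Pb = 60 gives 267 + Q − (1985 - 2.5Q) = 60, so Q' = 508.
Then Pb = 1985 − 2.5·508 = 715 and Ps = 267 + 1·508 = 775.
The subsidy expands output by 508 − 3436/7 = 120/7 past the efficient level; on those units the gap between marginal cost and willingness to pay runs from 0 up to 60.
DWL = ½ × 60 × 120/7 = 3600/7.

Deadweight loss = 3600/7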